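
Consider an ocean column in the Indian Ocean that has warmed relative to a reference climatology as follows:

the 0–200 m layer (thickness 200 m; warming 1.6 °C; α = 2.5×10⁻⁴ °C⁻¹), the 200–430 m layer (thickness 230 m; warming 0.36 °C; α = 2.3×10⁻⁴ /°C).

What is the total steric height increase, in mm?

0–200 m: 2.5×10⁻⁴ × 200 × 1.6 = 0.08000 m
0.36 × 2.3×10⁻⁴ × 230 = 0.019044 m
Δh = 0.08000 + 0.019044 = 0.099044 m ≈ 99 mm

about 99 mm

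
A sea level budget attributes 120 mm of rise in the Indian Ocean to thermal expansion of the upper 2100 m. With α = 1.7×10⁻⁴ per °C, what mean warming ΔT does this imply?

0.34 K

ΔT = Δh/(αH) = 0.12 / (1.7×10⁻⁴ × 2100) ≈ 0.3361 K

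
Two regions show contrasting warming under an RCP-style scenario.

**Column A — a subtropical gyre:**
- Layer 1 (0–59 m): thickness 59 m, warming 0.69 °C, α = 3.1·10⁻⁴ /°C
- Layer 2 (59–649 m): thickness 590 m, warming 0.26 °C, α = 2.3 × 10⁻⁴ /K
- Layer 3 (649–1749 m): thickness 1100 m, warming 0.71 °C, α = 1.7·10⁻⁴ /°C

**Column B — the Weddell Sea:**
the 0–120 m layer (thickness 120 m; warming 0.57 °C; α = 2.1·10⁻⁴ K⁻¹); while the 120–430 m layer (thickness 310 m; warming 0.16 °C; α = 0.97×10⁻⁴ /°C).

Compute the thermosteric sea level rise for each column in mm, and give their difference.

A 0.69 × 59 × 3.1×10⁻⁴ = 0.0126201 m
A 590 × 0.26 × 2.3×10⁻⁴ = 0.035282 m
A Layer 3: 1.7×10⁻⁴ × 0.71 × 1100 = 0.13277 m
A total: 0.1806721 m
B 2.1×10⁻⁴ × 120 × 0.57 = 0.014364 m
B 310 × 0.16 × 0.97×10⁻⁴ = 0.0048112 m
B total: 0.0191752 m
Difference: 0.1806721 − 0.0191752 = 0.1614969 m

Δh_A ≈ 180 mm, Δh_B ≈ 19 mm; difference ≈ 160 mm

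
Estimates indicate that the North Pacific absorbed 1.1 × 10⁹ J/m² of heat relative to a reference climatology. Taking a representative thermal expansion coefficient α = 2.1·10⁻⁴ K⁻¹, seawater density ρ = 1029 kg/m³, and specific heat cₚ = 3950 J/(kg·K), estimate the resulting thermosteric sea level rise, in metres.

Δh = αQ/(ρcₚ) = 2.1×10⁻⁴ × 1.1×10⁹ / (1029 × 3950) ≈ 0.056833 m

0.0568 m of thermosteric rise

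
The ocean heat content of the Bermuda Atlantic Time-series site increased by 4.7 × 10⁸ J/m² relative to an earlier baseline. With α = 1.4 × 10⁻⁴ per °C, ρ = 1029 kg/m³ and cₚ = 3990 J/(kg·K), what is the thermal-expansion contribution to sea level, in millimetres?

Δh = αQ/(ρcₚ) = 1.4×10⁻⁴ × 4.7×10⁸ / (1029 × 3990) ≈ 0.016026 m

about 16.0 mm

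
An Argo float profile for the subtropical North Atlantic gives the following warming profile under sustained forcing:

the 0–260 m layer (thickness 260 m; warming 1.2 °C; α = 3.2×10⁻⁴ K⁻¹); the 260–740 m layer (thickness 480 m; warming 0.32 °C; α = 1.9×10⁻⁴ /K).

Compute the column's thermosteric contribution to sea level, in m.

Δh ≈ 0.129 m

0–260 m: 260 × 3.2×10⁻⁴ × 1.2 = 0.09984 m
Layer 2: 0.32 × 480 × 1.9×10⁻⁴ = 0.029184 m
Δh = 0.09984 + 0.029184 = 0.129024 m ≈ 0.129 m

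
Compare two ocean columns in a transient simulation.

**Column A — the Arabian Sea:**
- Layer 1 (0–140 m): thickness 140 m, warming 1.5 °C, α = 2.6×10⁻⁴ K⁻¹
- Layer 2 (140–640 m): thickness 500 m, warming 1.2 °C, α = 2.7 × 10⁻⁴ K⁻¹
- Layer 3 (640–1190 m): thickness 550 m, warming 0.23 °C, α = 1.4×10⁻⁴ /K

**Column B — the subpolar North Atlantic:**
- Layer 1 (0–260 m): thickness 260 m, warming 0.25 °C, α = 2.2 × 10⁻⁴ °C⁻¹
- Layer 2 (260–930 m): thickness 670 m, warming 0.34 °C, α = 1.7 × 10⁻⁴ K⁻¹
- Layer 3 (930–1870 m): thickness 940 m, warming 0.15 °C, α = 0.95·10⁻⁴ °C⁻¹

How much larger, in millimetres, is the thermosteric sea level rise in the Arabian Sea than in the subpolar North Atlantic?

A Layer 1: 140 × 2.6×10⁻⁴ × 1.5 = 0.05460 m
A 2.7×10⁻⁴ × 500 × 1.2 = 0.16200 m
A Layer 3: 0.23 × 1.4×10⁻⁴ × 550 = 0.01771 m
A total: 0.23431 m
B Layer 1: 2.2×10⁻⁴ × 0.25 × 260 = 0.01430 m
B 260–930 m: 670 × 0.34 × 1.7×10⁻⁴ = 0.038726 m
B 930–1870 m: 0.15 × 940 × 0.95×10⁻⁴ = 0.013395 m
B total: 0.066421 m
Difference: 0.23431 − 0.066421 = 0.167889 m

Δh_A − Δh_B ≈ 168 mm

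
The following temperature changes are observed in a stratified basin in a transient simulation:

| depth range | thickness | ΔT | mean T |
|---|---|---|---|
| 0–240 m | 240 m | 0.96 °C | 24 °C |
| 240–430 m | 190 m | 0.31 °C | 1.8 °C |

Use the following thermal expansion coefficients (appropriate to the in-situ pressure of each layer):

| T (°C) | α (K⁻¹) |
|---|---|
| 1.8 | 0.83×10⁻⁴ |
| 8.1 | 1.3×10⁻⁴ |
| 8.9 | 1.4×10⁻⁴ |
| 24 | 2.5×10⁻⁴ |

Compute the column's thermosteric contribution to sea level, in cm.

Layer 1 at 24 °C → α = 2.5×10⁻⁴ K⁻¹
Layer 2 at 1.8 °C → α = 0.83×10⁻⁴ K⁻¹
Layer 1: 240 × 2.5×10⁻⁴ × 0.96 = 0.05760 m
0.83×10⁻⁴ × 0.31 × 190 = 0.0048887 m
Δh = 0.05760 + 0.0048887 = 0.0624887 m

6.25 cm of thermosteric rise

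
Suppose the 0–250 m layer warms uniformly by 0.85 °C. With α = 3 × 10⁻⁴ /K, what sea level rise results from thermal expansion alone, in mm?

63.8 mm of thermosteric rise

Δh = αΔT·H = 3×10⁻⁴ × 0.85 × 250 = 0.06375 m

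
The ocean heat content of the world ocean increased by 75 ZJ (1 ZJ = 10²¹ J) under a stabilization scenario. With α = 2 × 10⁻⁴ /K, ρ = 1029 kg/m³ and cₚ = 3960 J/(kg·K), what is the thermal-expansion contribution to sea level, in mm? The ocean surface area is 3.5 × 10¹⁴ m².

Per unit area: Q = 75×10²¹ / (3.5×10¹⁴) ≈ 2.143×10⁸ J/m²
Δh = αQ/(ρcₚ) = 2×10⁻⁴ × 2.143×10⁸ / (1029 × 3960) ≈ 0.010518 m

about 11 mm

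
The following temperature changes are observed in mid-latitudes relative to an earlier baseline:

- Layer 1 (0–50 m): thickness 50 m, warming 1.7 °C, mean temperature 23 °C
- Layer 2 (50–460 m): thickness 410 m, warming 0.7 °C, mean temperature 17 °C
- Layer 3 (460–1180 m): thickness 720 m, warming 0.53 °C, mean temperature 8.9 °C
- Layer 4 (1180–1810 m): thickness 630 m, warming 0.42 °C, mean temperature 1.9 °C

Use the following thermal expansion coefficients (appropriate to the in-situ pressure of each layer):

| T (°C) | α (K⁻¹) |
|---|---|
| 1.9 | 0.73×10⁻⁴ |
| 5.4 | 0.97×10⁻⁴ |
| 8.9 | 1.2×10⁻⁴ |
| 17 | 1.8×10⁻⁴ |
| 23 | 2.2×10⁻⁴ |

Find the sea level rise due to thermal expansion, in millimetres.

Layer 1 at 23 °C → α = 2.2×10⁻⁴ K⁻¹
Layer 2 at 17 °C → α = 1.8×10⁻⁴ K⁻¹
Layer 3 at 8.9 °C → α = 1.2×10⁻⁴ K⁻¹
Layer 4 at 1.9 °C → α = 0.73×10⁻⁴ K⁻¹
0–50 m: 2.2×10⁻⁴ × 1.7 × 50 = 0.01870 m
Layer 2: 1.8×10⁻⁴ × 0.7 × 410 = 0.05166 m
460–1180 m: 0.53 × 1.2×10⁻⁴ × 720 = 0.045792 m
Layer 4: 0.42 × 0.73×10⁻⁴ × 630 = 0.0193158 m
Δh = 0.01870 + 0.05166 + 0.045792 + 0.0193158 = 0.1354678 m

135 mm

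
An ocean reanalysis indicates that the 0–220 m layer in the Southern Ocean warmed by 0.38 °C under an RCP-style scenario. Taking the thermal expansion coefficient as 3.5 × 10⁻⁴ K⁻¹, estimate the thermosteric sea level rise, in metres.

Δh = αΔT·H = 3.5×10⁻⁴ × 0.38 × 220 = 0.02926 m

0.029 m of thermosteric rise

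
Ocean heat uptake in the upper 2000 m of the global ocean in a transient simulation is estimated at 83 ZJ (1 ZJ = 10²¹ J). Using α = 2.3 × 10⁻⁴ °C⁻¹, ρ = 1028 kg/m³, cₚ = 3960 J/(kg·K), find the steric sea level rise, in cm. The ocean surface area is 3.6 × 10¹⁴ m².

about 1.3 cm

Per unit area: Q = 83×10²¹ / (3.6×10¹⁴) ≈ 2.306×10⁸ J/m²
Δh = αQ/(ρcₚ) = 2.3×10⁻⁴ × 2.306×10⁸ / (1028 × 3960) ≈ 0.013029 m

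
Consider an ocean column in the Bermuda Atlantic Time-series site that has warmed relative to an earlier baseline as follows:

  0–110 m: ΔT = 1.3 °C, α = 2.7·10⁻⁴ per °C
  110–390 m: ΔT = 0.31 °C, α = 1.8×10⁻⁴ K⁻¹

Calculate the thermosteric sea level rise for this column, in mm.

110 × 2.7×10⁻⁴ × 1.3 = 0.03861 m
110–390 m: 0.31 × 280 × 1.8×10⁻⁴ = 0.015624 m
Δh = 0.03861 + 0.015624 = 0.054234 m ≈ 54.2 mm

about 54.2 mm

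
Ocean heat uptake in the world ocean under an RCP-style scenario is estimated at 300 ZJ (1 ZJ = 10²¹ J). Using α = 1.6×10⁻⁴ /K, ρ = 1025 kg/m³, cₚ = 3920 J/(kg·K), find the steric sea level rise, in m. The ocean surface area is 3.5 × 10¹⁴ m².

Per unit area: Q = 300×10²¹ / (3.5×10¹⁴) ≈ 8.571×10⁸ J/m²
Δh = αQ/(ρcₚ) = 1.6×10⁻⁴ × 8.571×10⁸ / (1025 × 3920) ≈ 0.03413 m

0.0341 m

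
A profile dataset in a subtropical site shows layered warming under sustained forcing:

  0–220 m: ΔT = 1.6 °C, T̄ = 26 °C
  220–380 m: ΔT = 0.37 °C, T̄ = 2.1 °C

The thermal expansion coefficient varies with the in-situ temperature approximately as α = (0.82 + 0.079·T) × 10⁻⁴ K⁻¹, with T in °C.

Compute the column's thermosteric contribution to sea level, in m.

0.107 m

Layer 1: α = (0.82 + 0.079×26)×10⁻⁴ = 2.874×10⁻⁴ K⁻¹
Layer 2: α = (0.82 + 0.079×2.1)×10⁻⁴ = 0.9859×10⁻⁴ K⁻¹
Layer 1: 1.6 × 220 × 2.874×10⁻⁴ = 0.1011648 m
220–380 m: 160 × 0.37 × 0.9859×10⁻⁴ = 0.005836528 m
Δh = 0.1011648 + 0.005836528 = 0.107001328 m ≈ 0.107 m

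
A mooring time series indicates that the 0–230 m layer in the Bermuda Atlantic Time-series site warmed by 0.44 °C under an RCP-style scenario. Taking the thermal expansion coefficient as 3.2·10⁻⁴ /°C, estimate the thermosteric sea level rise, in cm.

Δh = 3.24 cm

Δh = αΔT·H = 3.2×10⁻⁴ × 0.44 × 230 = 0.032384 m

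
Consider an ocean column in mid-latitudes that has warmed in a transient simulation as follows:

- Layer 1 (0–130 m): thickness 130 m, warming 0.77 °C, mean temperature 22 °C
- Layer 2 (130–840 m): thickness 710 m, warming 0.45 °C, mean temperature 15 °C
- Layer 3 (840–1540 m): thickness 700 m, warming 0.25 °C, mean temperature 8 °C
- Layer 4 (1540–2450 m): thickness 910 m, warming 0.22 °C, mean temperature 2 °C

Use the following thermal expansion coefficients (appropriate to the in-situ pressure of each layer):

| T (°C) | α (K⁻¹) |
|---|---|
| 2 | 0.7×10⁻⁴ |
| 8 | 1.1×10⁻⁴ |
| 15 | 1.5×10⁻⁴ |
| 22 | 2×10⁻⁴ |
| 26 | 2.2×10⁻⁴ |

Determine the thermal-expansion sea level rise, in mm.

101 mm

Layer 1 at 22 °C → α = 2×10⁻⁴ K⁻¹
Layer 2 at 15 °C → α = 1.5×10⁻⁴ K⁻¹
Layer 3 at 8 °C → α = 1.1×10⁻⁴ K⁻¹
Layer 4 at 2 °C → α = 0.7×10⁻⁴ K⁻¹
0–130 m: 0.77 × 2×10⁻⁴ × 130 = 0.02002 m
Layer 2: 1.5×10⁻⁴ × 0.45 × 710 = 0.047925 m
840–1540 m: 0.25 × 700 × 1.1×10⁻⁴ = 0.01925 m
Layer 4: 910 × 0.22 × 0.7×10⁻⁴ = 0.014014 m
Δh = 0.02002 + 0.047925 + 0.01925 + 0.014014 = 0.101209 m ≈ 101 mm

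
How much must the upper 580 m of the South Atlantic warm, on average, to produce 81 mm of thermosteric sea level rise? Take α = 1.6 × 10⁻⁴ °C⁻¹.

ΔT = Δh/(αH) = 0.081 / (1.6×10⁻⁴ × 580) ≈ 0.8728 °C

about 0.873 °C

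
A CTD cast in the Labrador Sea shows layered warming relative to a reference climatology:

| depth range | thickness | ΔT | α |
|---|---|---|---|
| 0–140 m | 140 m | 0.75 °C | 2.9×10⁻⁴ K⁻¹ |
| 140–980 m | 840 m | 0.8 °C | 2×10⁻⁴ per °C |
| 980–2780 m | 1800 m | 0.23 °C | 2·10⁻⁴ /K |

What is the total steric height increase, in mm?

0.75 × 2.9×10⁻⁴ × 140 = 0.03045 m
0.8 × 840 × 2×10⁻⁴ = 0.13440 m
Layer 3: 1800 × 2×10⁻⁴ × 0.23 = 0.08280 m
Δh = 0.03045 + 0.13440 + 0.08280 = 0.24765 m

Δh ≈ 248 mm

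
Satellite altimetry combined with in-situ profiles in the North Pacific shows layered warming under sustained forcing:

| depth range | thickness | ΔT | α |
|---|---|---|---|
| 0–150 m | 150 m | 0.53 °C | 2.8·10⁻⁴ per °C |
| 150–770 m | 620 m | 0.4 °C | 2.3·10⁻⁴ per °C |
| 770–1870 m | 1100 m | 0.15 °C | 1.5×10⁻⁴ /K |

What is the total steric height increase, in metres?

0.104 m

150 × 2.8×10⁻⁴ × 0.53 = 0.02226 m
0.4 × 2.3×10⁻⁴ × 620 = 0.05704 m
0.15 × 1100 × 1.5×10⁻⁴ = 0.02475 m
Δh = 0.02226 + 0.05704 + 0.02475 = 0.10405 m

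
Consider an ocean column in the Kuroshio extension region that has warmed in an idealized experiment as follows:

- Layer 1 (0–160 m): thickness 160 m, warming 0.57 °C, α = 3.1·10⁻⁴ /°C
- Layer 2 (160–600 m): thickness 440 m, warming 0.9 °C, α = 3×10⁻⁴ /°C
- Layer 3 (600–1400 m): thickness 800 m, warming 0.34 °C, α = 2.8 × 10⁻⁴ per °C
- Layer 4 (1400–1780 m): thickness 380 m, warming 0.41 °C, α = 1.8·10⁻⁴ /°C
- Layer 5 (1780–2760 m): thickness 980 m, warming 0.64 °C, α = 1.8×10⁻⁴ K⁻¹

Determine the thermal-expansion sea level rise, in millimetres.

360 mm

0–160 m: 3.1×10⁻⁴ × 0.57 × 160 = 0.028272 m
Layer 2: 440 × 0.9 × 3×10⁻⁴ = 0.11880 m
2.8×10⁻⁴ × 0.34 × 800 = 0.07616 m
Layer 4: 0.41 × 1.8×10⁻⁴ × 380 = 0.028044 m
1780–2760 m: 0.64 × 980 × 1.8×10⁻⁴ = 0.112896 m
Δh = 0.028272 + 0.11880 + 0.07616 + 0.028044 + 0.112896 = 0.364172 m ≈ 360 mm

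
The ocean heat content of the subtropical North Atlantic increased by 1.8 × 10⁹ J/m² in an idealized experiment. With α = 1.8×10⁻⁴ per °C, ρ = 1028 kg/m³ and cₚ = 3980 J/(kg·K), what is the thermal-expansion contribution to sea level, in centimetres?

Δh = αQ/(ρcₚ) = 1.8×10⁻⁴ × 1.8×10⁹ / (1028 × 3980) ≈ 0.07919 m

7.92 cm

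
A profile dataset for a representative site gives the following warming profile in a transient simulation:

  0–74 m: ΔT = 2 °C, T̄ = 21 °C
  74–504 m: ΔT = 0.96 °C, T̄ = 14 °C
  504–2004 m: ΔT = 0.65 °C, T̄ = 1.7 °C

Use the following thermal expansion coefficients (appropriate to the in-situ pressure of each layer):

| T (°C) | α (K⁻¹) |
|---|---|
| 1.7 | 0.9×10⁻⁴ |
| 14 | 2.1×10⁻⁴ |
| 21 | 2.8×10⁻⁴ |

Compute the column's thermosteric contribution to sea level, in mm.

Layer 1 at 21 °C → α = 2.8×10⁻⁴ K⁻¹
Layer 2 at 14 °C → α = 2.1×10⁻⁴ K⁻¹
Layer 3 at 1.7 °C → α = 0.9×10⁻⁴ K⁻¹
0–74 m: 74 × 2 × 2.8×10⁻⁴ = 0.04144 m
Layer 2: 0.96 × 430 × 2.1×10⁻⁴ = 0.086688 m
504–2004 m: 0.65 × 1500 × 0.9×10⁻⁴ = 0.08775 m
Δh = 0.04144 + 0.086688 + 0.08775 = 0.215878 m

about 220 mm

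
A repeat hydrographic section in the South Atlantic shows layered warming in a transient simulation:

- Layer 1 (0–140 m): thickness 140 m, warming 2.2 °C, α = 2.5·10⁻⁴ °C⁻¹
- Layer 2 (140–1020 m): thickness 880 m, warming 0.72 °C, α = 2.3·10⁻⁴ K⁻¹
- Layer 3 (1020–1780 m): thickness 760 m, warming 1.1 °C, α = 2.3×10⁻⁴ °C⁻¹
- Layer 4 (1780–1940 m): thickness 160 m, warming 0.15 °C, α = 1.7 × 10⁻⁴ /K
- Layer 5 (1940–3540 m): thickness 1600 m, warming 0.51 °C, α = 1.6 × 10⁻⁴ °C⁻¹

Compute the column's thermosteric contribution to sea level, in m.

0–140 m: 140 × 2.5×10⁻⁴ × 2.2 = 0.07700 m
140–1020 m: 880 × 0.72 × 2.3×10⁻⁴ = 0.145728 m
Layer 3: 760 × 1.1 × 2.3×10⁻⁴ = 0.19228 m
0.15 × 160 × 1.7×10⁻⁴ = 0.00408 m
Layer 5: 0.51 × 1.6×10⁻⁴ × 1600 = 0.13056 m
Δh = 0.07700 + 0.145728 + 0.19228 + 0.00408 + 0.13056 = 0.549648 m ≈ 0.550 m

0.550 m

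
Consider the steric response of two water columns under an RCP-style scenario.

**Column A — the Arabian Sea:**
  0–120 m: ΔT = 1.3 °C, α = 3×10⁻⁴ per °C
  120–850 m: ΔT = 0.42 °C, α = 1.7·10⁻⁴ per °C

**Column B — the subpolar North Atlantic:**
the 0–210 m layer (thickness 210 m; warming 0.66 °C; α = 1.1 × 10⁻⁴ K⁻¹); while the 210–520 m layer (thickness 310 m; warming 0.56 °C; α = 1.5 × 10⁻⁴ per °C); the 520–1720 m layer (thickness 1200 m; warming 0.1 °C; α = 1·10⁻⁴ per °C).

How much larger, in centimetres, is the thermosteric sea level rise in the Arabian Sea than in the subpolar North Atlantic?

A 1.3 × 3×10⁻⁴ × 120 = 0.04680 m
A 0.42 × 730 × 1.7×10⁻⁴ = 0.052122 m
A total: 0.098922 m
B Layer 1: 0.66 × 1.1×10⁻⁴ × 210 = 0.015246 m
B Layer 2: 310 × 0.56 × 1.5×10⁻⁴ = 0.02604 m
B 1×10⁻⁴ × 1200 × 0.1 = 0.01200 m
B total: 0.053286 m
Difference: 0.098922 − 0.053286 = 0.045636 m

4.56 cm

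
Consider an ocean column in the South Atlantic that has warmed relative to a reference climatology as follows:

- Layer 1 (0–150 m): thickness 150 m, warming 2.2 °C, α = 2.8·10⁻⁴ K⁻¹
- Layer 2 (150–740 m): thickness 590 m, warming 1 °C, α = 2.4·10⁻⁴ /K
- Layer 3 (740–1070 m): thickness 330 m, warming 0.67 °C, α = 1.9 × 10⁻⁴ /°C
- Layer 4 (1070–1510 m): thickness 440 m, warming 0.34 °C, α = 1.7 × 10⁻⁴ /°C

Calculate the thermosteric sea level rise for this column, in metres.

Layer 1: 150 × 2.2 × 2.8×10⁻⁴ = 0.09240 m
590 × 2.4×10⁻⁴ × 1 = 0.14160 m
Layer 3: 330 × 0.67 × 1.9×10⁻⁴ = 0.042009 m
440 × 1.7×10⁻⁴ × 0.34 = 0.025432 m
Δh = 0.09240 + 0.14160 + 0.042009 + 0.025432 = 0.301441 m

Δh = 0.301 m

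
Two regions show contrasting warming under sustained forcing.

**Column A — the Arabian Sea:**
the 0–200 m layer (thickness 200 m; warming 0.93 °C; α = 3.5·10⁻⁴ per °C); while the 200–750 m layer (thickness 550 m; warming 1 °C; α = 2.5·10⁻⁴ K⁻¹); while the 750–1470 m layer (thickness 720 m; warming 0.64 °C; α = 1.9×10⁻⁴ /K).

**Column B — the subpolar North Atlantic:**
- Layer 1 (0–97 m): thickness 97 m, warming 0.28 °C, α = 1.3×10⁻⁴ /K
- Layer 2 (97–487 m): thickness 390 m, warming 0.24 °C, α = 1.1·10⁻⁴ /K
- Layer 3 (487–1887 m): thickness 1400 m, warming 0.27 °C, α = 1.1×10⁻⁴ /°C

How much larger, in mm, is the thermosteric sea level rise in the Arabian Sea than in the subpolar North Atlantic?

230 mm larger

A 3.5×10⁻⁴ × 0.93 × 200 = 0.06510 m
A 2.5×10⁻⁴ × 550 × 1 = 0.13750 m
A Layer 3: 1.9×10⁻⁴ × 720 × 0.64 = 0.087552 m
A total: 0.290152 m
B Layer 1: 0.28 × 97 × 1.3×10⁻⁴ = 0.0035308 m
B 1.1×10⁻⁴ × 390 × 0.24 = 0.010296 m
B 487–1887 m: 0.27 × 1.1×10⁻⁴ × 1400 = 0.04158 m
B total: 0.0554068 m
Difference: 0.290152 − 0.0554068 = 0.2347452 m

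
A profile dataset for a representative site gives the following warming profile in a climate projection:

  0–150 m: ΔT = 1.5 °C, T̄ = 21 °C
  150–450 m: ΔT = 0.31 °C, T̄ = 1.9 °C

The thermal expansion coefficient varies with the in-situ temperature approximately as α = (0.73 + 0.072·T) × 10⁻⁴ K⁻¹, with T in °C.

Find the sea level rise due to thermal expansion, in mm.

Layer 1: α = (0.73 + 0.072×21)×10⁻⁴ = 2.242×10⁻⁴ K⁻¹
Layer 2: α = (0.73 + 0.072×1.9)×10⁻⁴ = 0.8668×10⁻⁴ K⁻¹
0–150 m: 150 × 1.5 × 2.242×10⁻⁴ = 0.050445 m
Layer 2: 300 × 0.8668×10⁻⁴ × 0.31 = 0.00806124 m
Δh = 0.050445 + 0.00806124 = 0.05850624 m ≈ 58.5 mm

58.5 mm of thermosteric rise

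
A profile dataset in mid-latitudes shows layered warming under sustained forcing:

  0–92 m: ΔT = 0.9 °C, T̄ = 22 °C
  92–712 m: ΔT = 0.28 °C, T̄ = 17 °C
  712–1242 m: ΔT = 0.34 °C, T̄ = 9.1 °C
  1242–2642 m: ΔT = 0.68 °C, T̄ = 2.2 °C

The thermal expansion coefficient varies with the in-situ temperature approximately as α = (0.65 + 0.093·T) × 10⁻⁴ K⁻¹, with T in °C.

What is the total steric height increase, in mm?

Δh ≈ 170 mm

Layer 1: α = (0.65 + 0.093×22)×10⁻⁴ = 2.696×10⁻⁴ K⁻¹
Layer 2: α = (0.65 + 0.093×17)×10⁻⁴ = 2.231×10⁻⁴ K⁻¹
Layer 3: α = (0.65 + 0.093×9.1)×10⁻⁴ = 1.4963×10⁻⁴ K⁻¹
Layer 4: α = (0.65 + 0.093×2.2)×10⁻⁴ = 0.8546×10⁻⁴ K⁻¹
2.696×10⁻⁴ × 0.9 × 92 = 0.02232288 m
Layer 2: 2.231×10⁻⁴ × 0.28 × 620 = 0.03873016 m
Layer 3: 0.34 × 1.4963×10⁻⁴ × 530 = 0.026963326 m
1400 × 0.8546×10⁻⁴ × 0.68 = 0.08135792 m
Δh = 0.02232288 + 0.03873016 + 0.026963326 + 0.08135792 = 0.169374286 m ≈ 170 mm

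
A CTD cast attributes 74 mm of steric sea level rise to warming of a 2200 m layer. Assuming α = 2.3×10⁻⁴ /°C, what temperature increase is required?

0.15 K

ΔT = Δh/(αH) = 0.074 / (2.3×10⁻⁴ × 2200) ≈ 0.1462 K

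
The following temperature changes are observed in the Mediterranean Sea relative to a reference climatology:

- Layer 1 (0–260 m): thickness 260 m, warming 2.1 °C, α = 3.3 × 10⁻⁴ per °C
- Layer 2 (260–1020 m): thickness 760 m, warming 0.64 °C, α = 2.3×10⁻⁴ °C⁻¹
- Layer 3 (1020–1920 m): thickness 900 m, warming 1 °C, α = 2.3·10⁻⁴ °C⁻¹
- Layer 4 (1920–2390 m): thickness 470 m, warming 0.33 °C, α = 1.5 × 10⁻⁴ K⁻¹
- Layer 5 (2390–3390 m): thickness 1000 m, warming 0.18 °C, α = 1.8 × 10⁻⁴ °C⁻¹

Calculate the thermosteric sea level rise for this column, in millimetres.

555 mm of thermosteric rise

260 × 3.3×10⁻⁴ × 2.1 = 0.18018 m
Layer 2: 0.64 × 2.3×10⁻⁴ × 760 = 0.111872 m
Layer 3: 1 × 900 × 2.3×10⁻⁴ = 0.20700 m
0.33 × 1.5×10⁻⁴ × 470 = 0.023265 m
1000 × 1.8×10⁻⁴ × 0.18 = 0.03240 m
Δh = 0.18018 + 0.111872 + 0.20700 + 0.023265 + 0.03240 = 0.554717 m ≈ 555 mm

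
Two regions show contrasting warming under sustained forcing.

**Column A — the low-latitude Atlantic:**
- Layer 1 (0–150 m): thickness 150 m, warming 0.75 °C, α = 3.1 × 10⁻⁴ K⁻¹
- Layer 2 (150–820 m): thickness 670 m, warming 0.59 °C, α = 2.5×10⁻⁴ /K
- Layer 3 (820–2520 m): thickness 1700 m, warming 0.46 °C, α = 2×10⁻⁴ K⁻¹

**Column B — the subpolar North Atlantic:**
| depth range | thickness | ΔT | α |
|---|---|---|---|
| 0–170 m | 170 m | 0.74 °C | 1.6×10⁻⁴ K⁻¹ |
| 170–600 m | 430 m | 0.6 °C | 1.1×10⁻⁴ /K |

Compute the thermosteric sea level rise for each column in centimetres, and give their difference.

A 0–150 m: 3.1×10⁻⁴ × 0.75 × 150 = 0.034875 m
A 0.59 × 2.5×10⁻⁴ × 670 = 0.098825 m
A 820–2520 m: 1700 × 0.46 × 2×10⁻⁴ = 0.15640 m
A total: 0.29010 m
B 0–170 m: 0.74 × 170 × 1.6×10⁻⁴ = 0.020128 m
B 170–600 m: 1.1×10⁻⁴ × 0.6 × 430 = 0.02838 m
B total: 0.048508 m
Difference: 0.29010 − 0.048508 = 0.241592 m

A: 29.0 cm; B: 4.85 cm; difference 24.2 cm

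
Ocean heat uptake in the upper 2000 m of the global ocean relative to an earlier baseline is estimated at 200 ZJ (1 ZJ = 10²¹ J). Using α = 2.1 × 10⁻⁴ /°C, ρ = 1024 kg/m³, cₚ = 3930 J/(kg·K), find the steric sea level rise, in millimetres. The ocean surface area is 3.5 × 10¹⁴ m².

Δh = 30 mm

Per unit area: Q = 200×10²¹ / (3.5×10¹⁴) ≈ 5.714×10⁸ J/m²
Δh = αQ/(ρcₚ) = 2.1×10⁻⁴ × 5.714×10⁸ / (1024 × 3930) ≈ 0.029817 m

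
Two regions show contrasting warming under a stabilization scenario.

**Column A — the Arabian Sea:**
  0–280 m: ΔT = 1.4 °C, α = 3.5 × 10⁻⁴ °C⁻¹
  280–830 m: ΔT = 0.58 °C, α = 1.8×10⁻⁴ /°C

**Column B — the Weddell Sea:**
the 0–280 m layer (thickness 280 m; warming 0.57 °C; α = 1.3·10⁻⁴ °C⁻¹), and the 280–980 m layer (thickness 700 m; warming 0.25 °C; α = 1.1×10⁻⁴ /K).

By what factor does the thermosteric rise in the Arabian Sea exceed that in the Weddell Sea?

4.9

A 0–280 m: 1.4 × 3.5×10⁻⁴ × 280 = 0.13720 m
A Layer 2: 550 × 1.8×10⁻⁴ × 0.58 = 0.05742 m
A total: 0.19462 m
B 0.57 × 1.3×10⁻⁴ × 280 = 0.020748 m
B 280–980 m: 1.1×10⁻⁴ × 700 × 0.25 = 0.01925 m
B total: 0.039998 m
Ratio: 0.19462 / 0.039998 ≈ 4.866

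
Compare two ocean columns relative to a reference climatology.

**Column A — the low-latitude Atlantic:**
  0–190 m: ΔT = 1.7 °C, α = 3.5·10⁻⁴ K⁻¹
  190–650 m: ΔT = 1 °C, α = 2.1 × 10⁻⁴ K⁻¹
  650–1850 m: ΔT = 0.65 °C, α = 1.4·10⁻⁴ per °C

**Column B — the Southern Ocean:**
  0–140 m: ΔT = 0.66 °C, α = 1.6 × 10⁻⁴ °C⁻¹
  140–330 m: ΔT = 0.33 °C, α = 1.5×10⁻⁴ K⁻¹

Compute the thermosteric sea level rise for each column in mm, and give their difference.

Δh_A ≈ 320 mm, Δh_B ≈ 24 mm; difference ≈ 290 mm

A 190 × 3.5×10⁻⁴ × 1.7 = 0.11305 m
A Layer 2: 1 × 460 × 2.1×10⁻⁴ = 0.09660 m
A 0.65 × 1200 × 1.4×10⁻⁴ = 0.10920 m
A total: 0.31885 m
B 0.66 × 1.6×10⁻⁴ × 140 = 0.014784 m
B 140–330 m: 1.5×10⁻⁴ × 0.33 × 190 = 0.009405 m
B total: 0.024189 m
Difference: 0.31885 − 0.024189 = 0.294661 m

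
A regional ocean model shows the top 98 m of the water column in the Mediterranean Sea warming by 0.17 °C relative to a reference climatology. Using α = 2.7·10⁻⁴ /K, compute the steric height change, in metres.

about 0.0045 m

Δh = αΔT·H = 2.7×10⁻⁴ × 0.17 × 98 = 0.0044982 m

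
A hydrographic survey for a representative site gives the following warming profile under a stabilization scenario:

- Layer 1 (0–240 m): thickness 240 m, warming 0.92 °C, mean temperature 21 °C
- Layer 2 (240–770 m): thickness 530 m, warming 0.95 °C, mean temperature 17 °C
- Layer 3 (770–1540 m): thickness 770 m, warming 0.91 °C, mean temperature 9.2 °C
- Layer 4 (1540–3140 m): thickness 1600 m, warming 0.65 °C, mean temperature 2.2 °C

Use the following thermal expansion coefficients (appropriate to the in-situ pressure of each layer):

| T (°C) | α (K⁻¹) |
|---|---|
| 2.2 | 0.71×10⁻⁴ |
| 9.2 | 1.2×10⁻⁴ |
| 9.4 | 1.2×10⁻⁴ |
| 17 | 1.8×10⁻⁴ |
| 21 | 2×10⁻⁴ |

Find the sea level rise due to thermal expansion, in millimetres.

290 mm

Layer 1 at 21 °C → α = 2×10⁻⁴ K⁻¹
Layer 2 at 17 °C → α = 1.8×10⁻⁴ K⁻¹
Layer 3 at 9.2 °C → α = 1.2×10⁻⁴ K⁻¹
Layer 4 at 2.2 °C → α = 0.71×10⁻⁴ K⁻¹
2×10⁻⁴ × 0.92 × 240 = 0.04416 m
240–770 m: 530 × 0.95 × 1.8×10⁻⁴ = 0.09063 m
Layer 3: 0.91 × 770 × 1.2×10⁻⁴ = 0.084084 m
Layer 4: 1600 × 0.65 × 0.71×10⁻⁴ = 0.07384 m
Δh = 0.04416 + 0.09063 + 0.084084 + 0.07384 = 0.292714 m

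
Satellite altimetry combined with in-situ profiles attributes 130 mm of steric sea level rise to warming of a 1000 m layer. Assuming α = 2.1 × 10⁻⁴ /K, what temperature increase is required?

ΔT = Δh/(αH) = 0.13 / (2.1×10⁻⁴ × 1000) ≈ 0.6190 K

0.619 K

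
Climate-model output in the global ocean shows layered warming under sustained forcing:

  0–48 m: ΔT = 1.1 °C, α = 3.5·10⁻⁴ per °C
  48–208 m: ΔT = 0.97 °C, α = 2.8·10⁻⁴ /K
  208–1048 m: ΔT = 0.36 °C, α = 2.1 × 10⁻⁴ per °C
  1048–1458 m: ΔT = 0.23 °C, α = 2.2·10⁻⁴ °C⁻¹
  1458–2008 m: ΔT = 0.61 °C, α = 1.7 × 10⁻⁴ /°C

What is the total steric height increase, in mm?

200 mm of thermosteric rise

0–48 m: 1.1 × 3.5×10⁻⁴ × 48 = 0.01848 m
48–208 m: 2.8×10⁻⁴ × 0.97 × 160 = 0.043456 m
Layer 3: 0.36 × 840 × 2.1×10⁻⁴ = 0.063504 m
1048–1458 m: 2.2×10⁻⁴ × 0.23 × 410 = 0.020746 m
1458–2008 m: 0.61 × 1.7×10⁻⁴ × 550 = 0.057035 m
Δh = 0.01848 + 0.043456 + 0.063504 + 0.020746 + 0.057035 = 0.203221 m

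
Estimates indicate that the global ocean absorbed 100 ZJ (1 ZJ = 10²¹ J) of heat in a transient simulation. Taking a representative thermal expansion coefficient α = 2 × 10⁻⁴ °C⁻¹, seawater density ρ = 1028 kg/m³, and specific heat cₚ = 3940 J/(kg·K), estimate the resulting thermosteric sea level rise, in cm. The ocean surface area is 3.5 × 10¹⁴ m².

Per unit area: Q = 100×10²¹ / (3.5×10¹⁴) ≈ 2.857×10⁸ J/m²
Δh = αQ/(ρcₚ) = 2×10⁻⁴ × 2.857×10⁸ / (1028 × 3940) ≈ 0.014108 m

1.41 cm of thermosteric rise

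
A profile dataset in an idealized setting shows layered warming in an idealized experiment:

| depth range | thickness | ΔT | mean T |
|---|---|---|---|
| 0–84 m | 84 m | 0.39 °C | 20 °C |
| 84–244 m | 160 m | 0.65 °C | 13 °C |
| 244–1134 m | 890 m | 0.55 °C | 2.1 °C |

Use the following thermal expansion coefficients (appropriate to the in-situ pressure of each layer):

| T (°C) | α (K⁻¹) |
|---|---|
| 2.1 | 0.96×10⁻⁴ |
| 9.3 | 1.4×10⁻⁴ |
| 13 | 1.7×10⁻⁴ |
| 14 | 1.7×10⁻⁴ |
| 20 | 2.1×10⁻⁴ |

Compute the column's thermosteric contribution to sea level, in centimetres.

Layer 1 at 20 °C → α = 2.1×10⁻⁴ K⁻¹
Layer 2 at 13 °C → α = 1.7×10⁻⁴ K⁻¹
Layer 3 at 2.1 °C → α = 0.96×10⁻⁴ K⁻¹
0.39 × 84 × 2.1×10⁻⁴ = 0.0068796 m
Layer 2: 0.65 × 160 × 1.7×10⁻⁴ = 0.01768 m
0.96×10⁻⁴ × 0.55 × 890 = 0.046992 m
Δh = 0.0068796 + 0.01768 + 0.046992 = 0.0715516 m ≈ 7.2 cm

7.2 cm of thermosteric rise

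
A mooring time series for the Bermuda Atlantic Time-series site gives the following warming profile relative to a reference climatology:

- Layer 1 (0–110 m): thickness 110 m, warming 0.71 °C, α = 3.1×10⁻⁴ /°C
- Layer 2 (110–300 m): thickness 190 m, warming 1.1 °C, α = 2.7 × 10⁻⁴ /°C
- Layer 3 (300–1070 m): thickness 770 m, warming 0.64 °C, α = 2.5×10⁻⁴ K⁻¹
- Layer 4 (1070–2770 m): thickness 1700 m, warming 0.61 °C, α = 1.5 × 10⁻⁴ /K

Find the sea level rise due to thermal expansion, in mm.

0.71 × 110 × 3.1×10⁻⁴ = 0.024211 m
190 × 1.1 × 2.7×10⁻⁴ = 0.05643 m
770 × 2.5×10⁻⁴ × 0.64 = 0.12320 m
1700 × 1.5×10⁻⁴ × 0.61 = 0.15555 m
Δh = 0.024211 + 0.05643 + 0.12320 + 0.15555 = 0.359391 m

Δh = 359 mm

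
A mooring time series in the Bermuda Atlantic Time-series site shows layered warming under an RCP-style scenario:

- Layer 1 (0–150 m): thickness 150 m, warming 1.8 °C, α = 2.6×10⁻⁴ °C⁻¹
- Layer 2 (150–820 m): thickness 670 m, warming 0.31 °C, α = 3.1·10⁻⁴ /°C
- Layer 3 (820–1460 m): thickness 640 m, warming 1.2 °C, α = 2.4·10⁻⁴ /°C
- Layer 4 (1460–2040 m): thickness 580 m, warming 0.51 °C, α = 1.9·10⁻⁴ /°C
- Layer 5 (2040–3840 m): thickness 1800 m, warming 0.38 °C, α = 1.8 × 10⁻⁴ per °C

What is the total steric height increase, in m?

1.8 × 2.6×10⁻⁴ × 150 = 0.07020 m
150–820 m: 0.31 × 3.1×10⁻⁴ × 670 = 0.064387 m
2.4×10⁻⁴ × 640 × 1.2 = 0.18432 m
Layer 4: 1.9×10⁻⁴ × 580 × 0.51 = 0.056202 m
Layer 5: 1800 × 0.38 × 1.8×10⁻⁴ = 0.12312 m
Δh = 0.07020 + 0.064387 + 0.18432 + 0.056202 + 0.12312 = 0.498229 m ≈ 0.498 m

Δh = 0.498 m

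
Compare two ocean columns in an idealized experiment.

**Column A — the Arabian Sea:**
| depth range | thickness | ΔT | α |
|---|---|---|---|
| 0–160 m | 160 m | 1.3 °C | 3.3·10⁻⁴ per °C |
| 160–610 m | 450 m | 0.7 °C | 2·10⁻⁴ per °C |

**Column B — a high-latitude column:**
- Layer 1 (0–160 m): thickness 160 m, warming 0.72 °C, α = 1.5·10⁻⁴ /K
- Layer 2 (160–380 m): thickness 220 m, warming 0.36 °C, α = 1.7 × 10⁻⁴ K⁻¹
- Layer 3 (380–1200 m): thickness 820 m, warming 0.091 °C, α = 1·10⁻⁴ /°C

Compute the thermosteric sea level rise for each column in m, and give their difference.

Δh_A ≈ 0.132 m, Δh_B ≈ 0.0382 m; difference ≈ 0.0934 m

A 160 × 1.3 × 3.3×10⁻⁴ = 0.06864 m
A 160–610 m: 450 × 2×10⁻⁴ × 0.7 = 0.06300 m
A total: 0.13164 m
B Layer 1: 160 × 0.72 × 1.5×10⁻⁴ = 0.01728 m
B Layer 2: 220 × 0.36 × 1.7×10⁻⁴ = 0.013464 m
B Layer 3: 1×10⁻⁴ × 0.091 × 820 = 0.007462 m
B total: 0.038206 m
Difference: 0.13164 − 0.038206 = 0.093434 m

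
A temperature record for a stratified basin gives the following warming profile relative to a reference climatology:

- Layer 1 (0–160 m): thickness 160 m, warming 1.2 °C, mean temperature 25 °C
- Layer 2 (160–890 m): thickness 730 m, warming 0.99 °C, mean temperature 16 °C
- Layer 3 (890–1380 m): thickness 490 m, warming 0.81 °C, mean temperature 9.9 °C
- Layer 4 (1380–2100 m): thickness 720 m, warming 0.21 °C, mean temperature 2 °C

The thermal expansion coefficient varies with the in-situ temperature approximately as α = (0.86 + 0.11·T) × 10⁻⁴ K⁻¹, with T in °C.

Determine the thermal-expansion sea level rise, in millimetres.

Layer 1: α = (0.86 + 0.11×25)×10⁻⁴ = 3.61×10⁻⁴ K⁻¹
Layer 2: α = (0.86 + 0.11×16)×10⁻⁴ = 2.62×10⁻⁴ K⁻¹
Layer 3: α = (0.86 + 0.11×9.9)×10⁻⁴ = 1.949×10⁻⁴ K⁻¹
Layer 4: α = (0.86 + 0.11×2)×10⁻⁴ = 1.08×10⁻⁴ K⁻¹
3.61×10⁻⁴ × 1.2 × 160 = 0.069312 m
Layer 2: 2.62×10⁻⁴ × 0.99 × 730 = 0.1893474 m
890–1380 m: 490 × 1.949×10⁻⁴ × 0.81 = 0.07735581 m
Layer 4: 0.21 × 1.08×10⁻⁴ × 720 = 0.0163296 m
Δh = 0.069312 + 0.1893474 + 0.07735581 + 0.0163296 = 0.35234481 m

about 352 mm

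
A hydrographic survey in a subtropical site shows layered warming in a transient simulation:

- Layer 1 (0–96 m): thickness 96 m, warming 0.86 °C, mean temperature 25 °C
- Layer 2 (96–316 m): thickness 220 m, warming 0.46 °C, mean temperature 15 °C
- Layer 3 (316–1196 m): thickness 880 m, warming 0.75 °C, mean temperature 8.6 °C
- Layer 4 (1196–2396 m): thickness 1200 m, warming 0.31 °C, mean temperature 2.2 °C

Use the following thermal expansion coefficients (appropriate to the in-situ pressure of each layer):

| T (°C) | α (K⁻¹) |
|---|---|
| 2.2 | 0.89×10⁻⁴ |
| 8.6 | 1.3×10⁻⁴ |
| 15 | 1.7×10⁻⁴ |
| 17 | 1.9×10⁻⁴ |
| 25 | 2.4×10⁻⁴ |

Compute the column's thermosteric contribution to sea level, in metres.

Layer 1 at 25 °C → α = 2.4×10⁻⁴ K⁻¹
Layer 2 at 15 °C → α = 1.7×10⁻⁴ K⁻¹
Layer 3 at 8.6 °C → α = 1.3×10⁻⁴ K⁻¹
Layer 4 at 2.2 °C → α = 0.89×10⁻⁴ K⁻¹
0–96 m: 2.4×10⁻⁴ × 96 × 0.86 = 0.0198144 m
1.7×10⁻⁴ × 220 × 0.46 = 0.017204 m
1.3×10⁻⁴ × 0.75 × 880 = 0.08580 m
Layer 4: 1200 × 0.31 × 0.89×10⁻⁴ = 0.033108 m
Δh = 0.0198144 + 0.017204 + 0.08580 + 0.033108 = 0.1559264 m ≈ 0.16 m

0.16 m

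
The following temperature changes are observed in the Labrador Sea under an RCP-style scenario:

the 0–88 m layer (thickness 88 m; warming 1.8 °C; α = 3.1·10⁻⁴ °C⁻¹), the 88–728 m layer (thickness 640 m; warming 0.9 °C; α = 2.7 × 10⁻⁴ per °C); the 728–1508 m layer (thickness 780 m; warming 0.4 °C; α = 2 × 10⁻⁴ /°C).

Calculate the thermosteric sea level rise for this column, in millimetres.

267 mm of thermosteric rise

Layer 1: 88 × 1.8 × 3.1×10⁻⁴ = 0.049104 m
Layer 2: 0.9 × 2.7×10⁻⁴ × 640 = 0.15552 m
728–1508 m: 0.4 × 2×10⁻⁴ × 780 = 0.06240 m
Δh = 0.049104 + 0.15552 + 0.06240 = 0.267024 m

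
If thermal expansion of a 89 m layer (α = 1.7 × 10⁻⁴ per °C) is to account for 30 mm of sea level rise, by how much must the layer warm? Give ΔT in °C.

ΔT ≈ 1.98 °C

ΔT = Δh/(αH) = 0.03 / (1.7×10⁻⁴ × 89) ≈ 1.983 °C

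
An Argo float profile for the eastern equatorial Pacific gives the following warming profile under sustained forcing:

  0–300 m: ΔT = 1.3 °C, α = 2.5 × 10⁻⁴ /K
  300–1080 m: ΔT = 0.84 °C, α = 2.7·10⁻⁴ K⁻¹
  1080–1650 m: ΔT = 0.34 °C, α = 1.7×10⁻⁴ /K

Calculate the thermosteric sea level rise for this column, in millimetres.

Layer 1: 300 × 1.3 × 2.5×10⁻⁴ = 0.09750 m
Layer 2: 0.84 × 2.7×10⁻⁴ × 780 = 0.176904 m
0.34 × 570 × 1.7×10⁻⁴ = 0.032946 m
Δh = 0.09750 + 0.176904 + 0.032946 = 0.30735 m

Δh = 307 mm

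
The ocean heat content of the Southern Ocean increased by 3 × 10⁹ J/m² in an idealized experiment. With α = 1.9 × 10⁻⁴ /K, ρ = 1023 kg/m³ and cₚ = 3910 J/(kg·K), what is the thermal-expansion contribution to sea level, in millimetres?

Δh = αQ/(ρcₚ) = 1.9×10⁻⁴ × 3×10⁹ / (1023 × 3910) ≈ 0.14250 m

143 mm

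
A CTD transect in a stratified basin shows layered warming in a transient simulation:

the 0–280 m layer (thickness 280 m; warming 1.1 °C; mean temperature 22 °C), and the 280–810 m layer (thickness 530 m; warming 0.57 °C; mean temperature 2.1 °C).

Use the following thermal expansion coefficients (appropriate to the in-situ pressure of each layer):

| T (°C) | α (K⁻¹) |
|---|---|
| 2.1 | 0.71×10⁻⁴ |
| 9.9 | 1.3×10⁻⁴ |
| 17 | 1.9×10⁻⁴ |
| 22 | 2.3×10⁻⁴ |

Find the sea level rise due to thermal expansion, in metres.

0.092 m

Layer 1 at 22 °C → α = 2.3×10⁻⁴ K⁻¹
Layer 2 at 2.1 °C → α = 0.71×10⁻⁴ K⁻¹
1.1 × 280 × 2.3×10⁻⁴ = 0.07084 m
280–810 m: 0.71×10⁻⁴ × 530 × 0.57 = 0.0214491 m
Δh = 0.07084 + 0.0214491 = 0.0922891 m ≈ 0.092 m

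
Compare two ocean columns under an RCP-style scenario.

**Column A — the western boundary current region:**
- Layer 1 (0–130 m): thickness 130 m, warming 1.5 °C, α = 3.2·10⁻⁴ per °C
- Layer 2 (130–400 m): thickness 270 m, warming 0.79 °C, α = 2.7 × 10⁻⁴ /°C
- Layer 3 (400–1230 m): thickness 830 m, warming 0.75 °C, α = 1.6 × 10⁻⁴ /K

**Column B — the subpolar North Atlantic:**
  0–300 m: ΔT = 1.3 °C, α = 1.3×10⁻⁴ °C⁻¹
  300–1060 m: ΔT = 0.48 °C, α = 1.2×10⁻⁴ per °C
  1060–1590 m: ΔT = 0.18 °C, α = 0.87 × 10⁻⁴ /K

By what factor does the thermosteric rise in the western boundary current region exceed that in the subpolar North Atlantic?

A 130 × 1.5 × 3.2×10⁻⁴ = 0.06240 m
A 0.79 × 270 × 2.7×10⁻⁴ = 0.057591 m
A Layer 3: 0.75 × 1.6×10⁻⁴ × 830 = 0.09960 m
A total: 0.219591 m
B 1.3 × 300 × 1.3×10⁻⁴ = 0.05070 m
B 0.48 × 760 × 1.2×10⁻⁴ = 0.043776 m
B 1060–1590 m: 0.18 × 530 × 0.87×10⁻⁴ = 0.0082998 m
B total: 0.1027758 m
Ratio: 0.219591 / 0.1027758 ≈ 2.137

a factor of 2.14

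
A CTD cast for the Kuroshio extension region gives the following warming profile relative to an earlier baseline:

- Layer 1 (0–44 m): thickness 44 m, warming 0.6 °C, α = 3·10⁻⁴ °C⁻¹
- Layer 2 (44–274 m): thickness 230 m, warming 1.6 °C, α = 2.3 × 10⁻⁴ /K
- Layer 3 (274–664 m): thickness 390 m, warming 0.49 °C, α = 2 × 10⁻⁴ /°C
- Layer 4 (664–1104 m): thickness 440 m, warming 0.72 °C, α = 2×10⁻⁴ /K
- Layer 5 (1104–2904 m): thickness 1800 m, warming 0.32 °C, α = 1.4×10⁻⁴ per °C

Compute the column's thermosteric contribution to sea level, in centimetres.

0–44 m: 44 × 0.6 × 3×10⁻⁴ = 0.00792 m
Layer 2: 1.6 × 2.3×10⁻⁴ × 230 = 0.08464 m
274–664 m: 0.49 × 2×10⁻⁴ × 390 = 0.03822 m
664–1104 m: 0.72 × 440 × 2×10⁻⁴ = 0.06336 m
1104–2904 m: 0.32 × 1.4×10⁻⁴ × 1800 = 0.08064 m
Δh = 0.00792 + 0.08464 + 0.03822 + 0.06336 + 0.08064 = 0.27478 m

27.5 cm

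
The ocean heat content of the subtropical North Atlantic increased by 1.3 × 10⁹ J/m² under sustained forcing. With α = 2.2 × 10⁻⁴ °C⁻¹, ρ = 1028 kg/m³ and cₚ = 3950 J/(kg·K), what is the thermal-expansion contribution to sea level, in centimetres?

Δh = αQ/(ρcₚ) = 2.2×10⁻⁴ × 1.3×10⁹ / (1028 × 3950) ≈ 0.070433 m

about 7.04 cm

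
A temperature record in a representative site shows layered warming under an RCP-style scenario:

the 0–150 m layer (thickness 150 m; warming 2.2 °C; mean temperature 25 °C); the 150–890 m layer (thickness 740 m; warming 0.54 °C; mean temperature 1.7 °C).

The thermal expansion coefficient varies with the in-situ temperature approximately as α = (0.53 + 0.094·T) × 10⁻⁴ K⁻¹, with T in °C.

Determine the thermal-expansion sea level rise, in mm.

about 123 mm

Layer 1: α = (0.53 + 0.094×25)×10⁻⁴ = 2.88×10⁻⁴ K⁻¹
Layer 2: α = (0.53 + 0.094×1.7)×10⁻⁴ = 0.6898×10⁻⁴ K⁻¹
0–150 m: 2.88×10⁻⁴ × 150 × 2.2 = 0.09504 m
Layer 2: 0.6898×10⁻⁴ × 740 × 0.54 = 0.027564408 m
Δh = 0.09504 + 0.027564408 = 0.122604408 m ≈ 123 mm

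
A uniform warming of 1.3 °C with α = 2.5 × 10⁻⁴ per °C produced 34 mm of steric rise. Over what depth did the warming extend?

100 m

H = Δh/(αΔT) = 0.034 / (2.5×10⁻⁴ × 1.3) ≈ 104.6 m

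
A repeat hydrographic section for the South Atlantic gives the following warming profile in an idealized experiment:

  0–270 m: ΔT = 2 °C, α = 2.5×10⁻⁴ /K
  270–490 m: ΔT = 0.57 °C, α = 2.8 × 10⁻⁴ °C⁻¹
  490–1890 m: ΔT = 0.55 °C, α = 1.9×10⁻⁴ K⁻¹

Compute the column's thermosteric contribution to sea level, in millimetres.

2 × 2.5×10⁻⁴ × 270 = 0.13500 m
220 × 0.57 × 2.8×10⁻⁴ = 0.035112 m
490–1890 m: 0.55 × 1400 × 1.9×10⁻⁴ = 0.14630 m
Δh = 0.13500 + 0.035112 + 0.14630 = 0.316412 m

about 316 mm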